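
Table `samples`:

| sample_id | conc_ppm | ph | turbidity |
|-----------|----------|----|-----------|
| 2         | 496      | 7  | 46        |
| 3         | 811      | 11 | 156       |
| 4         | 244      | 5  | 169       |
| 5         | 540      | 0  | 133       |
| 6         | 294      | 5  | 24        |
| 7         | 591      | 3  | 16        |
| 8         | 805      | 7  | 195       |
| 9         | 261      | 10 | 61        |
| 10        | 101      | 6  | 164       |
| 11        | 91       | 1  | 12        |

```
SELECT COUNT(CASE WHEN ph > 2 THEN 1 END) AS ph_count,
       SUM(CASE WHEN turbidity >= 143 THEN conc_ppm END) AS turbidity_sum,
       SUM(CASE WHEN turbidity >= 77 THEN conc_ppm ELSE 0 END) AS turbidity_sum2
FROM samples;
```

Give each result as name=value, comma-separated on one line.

ph_count=8, turbidity_sum=1961, turbidity_sum2=2501

[ph_count: ph > 2]
sample_id=2: ✓ → 1
sample_id=3: ✓ → 1
sample_id=4: ✓ → 1
sample_id=5: ✗
sample_id=6: ✓ → 1
sample_id=7: ✓ → 1
sample_id=8: ✓ → 1
sample_id=9: ✓ → 1
sample_id=10: ✓ → 1
sample_id=11: ✗
ph_count = COUNT(1, 1, 1, 1, 1, 1, 1, 1) = 8
—
[turbidity_sum: turbidity >= 143]
sample_id=2: ✗
sample_id=3: ✓ → 811
sample_id=4: ✓ → 244
sample_id=5: ✗
sample_id=6: ✗
sample_id=7: ✗
sample_id=8: ✓ → 805
sample_id=9: ✗
sample_id=10: ✓ → 101
sample_id=11: ✗
turbidity_sum = 811 + 244 + 805 + 101 = 1961
—
[turbidity_sum2: turbidity >= 77]
sample_id=2: ✗
sample_id=3: ✓ → 811
sample_id=4: ✓ → 244
sample_id=5: ✓ → 540
sample_id=6: ✗
sample_id=7: ✗
sample_id=8: ✓ → 805
sample_id=9: ✗
sample_id=10: ✓ → 101
sample_id=11: ✗
turbidity_sum2 = 811 + 244 + 540 + 805 + 101 = 2501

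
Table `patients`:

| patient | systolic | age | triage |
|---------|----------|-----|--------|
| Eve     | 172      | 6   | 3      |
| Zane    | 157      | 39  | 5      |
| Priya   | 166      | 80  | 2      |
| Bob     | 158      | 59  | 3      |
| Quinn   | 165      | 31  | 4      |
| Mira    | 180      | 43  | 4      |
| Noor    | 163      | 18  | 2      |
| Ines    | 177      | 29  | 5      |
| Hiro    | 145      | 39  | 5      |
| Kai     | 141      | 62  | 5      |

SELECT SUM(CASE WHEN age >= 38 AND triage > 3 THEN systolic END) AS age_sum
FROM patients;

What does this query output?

623

patient=Eve: ✗
patient=Zane: ✓ → 157
patient=Priya: ✗
patient=Bob: ✗
patient=Quinn: ✗
patient=Mira: ✓ → 180
patient=Noor: ✗
patient=Ines: ✗
patient=Hiro: ✓ → 145
patient=Kai: ✓ → 141
age_sum = 157 + 180 + 145 + 141 = 623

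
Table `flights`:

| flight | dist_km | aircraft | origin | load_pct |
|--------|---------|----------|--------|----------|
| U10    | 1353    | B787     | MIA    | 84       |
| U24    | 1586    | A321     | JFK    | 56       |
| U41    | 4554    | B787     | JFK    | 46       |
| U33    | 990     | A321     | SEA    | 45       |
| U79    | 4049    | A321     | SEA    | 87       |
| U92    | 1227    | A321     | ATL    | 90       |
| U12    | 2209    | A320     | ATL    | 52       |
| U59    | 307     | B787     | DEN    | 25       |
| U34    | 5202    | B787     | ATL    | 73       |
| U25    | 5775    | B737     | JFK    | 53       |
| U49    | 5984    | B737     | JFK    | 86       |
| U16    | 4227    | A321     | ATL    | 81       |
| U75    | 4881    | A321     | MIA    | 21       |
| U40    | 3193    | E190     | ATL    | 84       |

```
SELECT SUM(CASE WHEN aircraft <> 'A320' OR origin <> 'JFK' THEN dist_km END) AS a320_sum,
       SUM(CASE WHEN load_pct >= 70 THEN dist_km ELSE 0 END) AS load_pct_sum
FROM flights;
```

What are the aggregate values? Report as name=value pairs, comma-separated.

a320_sum=45537, load_pct_sum=25235

[a320_sum: aircraft <> 'A320' OR origin <> 'JFK']
flight=U10: ✓ → 1353
flight=U24: ✓ → 1586
flight=U41: ✓ → 4554
flight=U33: ✓ → 990
flight=U79: ✓ → 4049
flight=U92: ✓ → 1227
flight=U12: ✓ → 2209
flight=U59: ✓ → 307
flight=U34: ✓ → 5202
flight=U25: ✓ → 5775
flight=U49: ✓ → 5984
flight=U16: ✓ → 4227
flight=U75: ✓ → 4881
flight=U40: ✓ → 3193
a320_sum = 1353 + 1586 + 4554 + 990 + 4049 + 1227 + 2209 + 307 + 5202 + 5775 + 5984 + 4227 + 4881 + 3193 = 45537
—
[load_pct_sum: load_pct >= 70]
flight=U10: ✓ → 1353
flight=U24: ✗
flight=U41: ✗
flight=U33: ✗
flight=U79: ✓ → 4049
flight=U92: ✓ → 1227
flight=U12: ✗
flight=U59: ✗
flight=U34: ✓ → 5202
flight=U25: ✗
flight=U49: ✓ → 5984
flight=U16: ✓ → 4227
flight=U75: ✗
flight=U40: ✓ → 3193
load_pct_sum = 1353 + 4049 + 1227 + 5202 + 5984 + 4227 + 3193 = 25235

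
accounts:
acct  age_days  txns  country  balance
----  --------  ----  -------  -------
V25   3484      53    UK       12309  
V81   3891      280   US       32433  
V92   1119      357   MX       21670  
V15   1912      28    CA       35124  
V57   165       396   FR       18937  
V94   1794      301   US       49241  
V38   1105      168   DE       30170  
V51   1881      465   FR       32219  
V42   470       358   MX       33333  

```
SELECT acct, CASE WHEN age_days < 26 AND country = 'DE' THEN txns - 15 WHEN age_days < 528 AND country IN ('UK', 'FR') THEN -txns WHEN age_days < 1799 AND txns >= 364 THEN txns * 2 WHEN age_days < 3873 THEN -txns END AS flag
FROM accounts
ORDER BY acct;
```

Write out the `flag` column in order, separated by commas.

acct=V15: age_days < 3873 → -28
acct=V25: age_days < 3873 → -53
acct=V38: age_days < 3873 → -168
acct=V42: age_days < 3873 → -358
acct=V51: age_days < 3873 → -465
acct=V57: age_days < 528 AND country IN ('UK', 'FR') → -396
acct=V81: (no match → NULL) → NULL
acct=V92: age_days < 3873 → -357
acct=V94: age_days < 3873 → -301

-28, -53, -168, -358, -465, -396, NULL, -357, -301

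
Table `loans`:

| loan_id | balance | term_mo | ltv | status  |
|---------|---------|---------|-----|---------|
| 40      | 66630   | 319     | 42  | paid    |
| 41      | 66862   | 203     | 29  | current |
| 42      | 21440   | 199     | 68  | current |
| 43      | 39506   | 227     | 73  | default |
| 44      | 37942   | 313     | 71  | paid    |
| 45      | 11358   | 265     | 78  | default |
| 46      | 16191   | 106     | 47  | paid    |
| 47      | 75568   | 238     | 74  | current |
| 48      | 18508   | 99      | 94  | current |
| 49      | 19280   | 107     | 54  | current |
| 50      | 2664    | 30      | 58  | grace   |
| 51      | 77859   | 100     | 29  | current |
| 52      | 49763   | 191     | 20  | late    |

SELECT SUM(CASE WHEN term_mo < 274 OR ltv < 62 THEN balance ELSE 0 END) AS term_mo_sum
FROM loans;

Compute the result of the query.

loan_id=40: ✓ → 66630
loan_id=41: ✓ → 66862
loan_id=42: ✓ → 21440
loan_id=43: ✓ → 39506
loan_id=44: ✗
loan_id=45: ✓ → 11358
loan_id=46: ✓ → 16191
loan_id=47: ✓ → 75568
loan_id=48: ✓ → 18508
loan_id=49: ✓ → 19280
loan_id=50: ✓ → 2664
loan_id=51: ✓ → 77859
loan_id=52: ✓ → 49763
term_mo_sum = 66630 + 66862 + 21440 + 39506 + 11358 + 16191 + 75568 + 18508 + 19280 + 2664 + 77859 + 49763 = 465629

465629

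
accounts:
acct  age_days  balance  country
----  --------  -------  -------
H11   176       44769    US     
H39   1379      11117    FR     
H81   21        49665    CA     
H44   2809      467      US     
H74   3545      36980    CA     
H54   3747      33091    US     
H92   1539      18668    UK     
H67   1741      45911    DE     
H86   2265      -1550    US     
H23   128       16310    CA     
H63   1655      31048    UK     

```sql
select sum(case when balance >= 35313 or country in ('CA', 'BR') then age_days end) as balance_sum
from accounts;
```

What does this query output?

5611

acct=H11: ✓ → 176
acct=H39: ✗
acct=H81: ✓ → 21
acct=H44: ✗
acct=H74: ✓ → 3545
acct=H54: ✗
acct=H92: ✗
acct=H67: ✓ → 1741
acct=H86: ✗
acct=H23: ✓ → 128
acct=H63: ✗
balance_sum = 176 + 21 + 3545 + 1741 + 128 = 5611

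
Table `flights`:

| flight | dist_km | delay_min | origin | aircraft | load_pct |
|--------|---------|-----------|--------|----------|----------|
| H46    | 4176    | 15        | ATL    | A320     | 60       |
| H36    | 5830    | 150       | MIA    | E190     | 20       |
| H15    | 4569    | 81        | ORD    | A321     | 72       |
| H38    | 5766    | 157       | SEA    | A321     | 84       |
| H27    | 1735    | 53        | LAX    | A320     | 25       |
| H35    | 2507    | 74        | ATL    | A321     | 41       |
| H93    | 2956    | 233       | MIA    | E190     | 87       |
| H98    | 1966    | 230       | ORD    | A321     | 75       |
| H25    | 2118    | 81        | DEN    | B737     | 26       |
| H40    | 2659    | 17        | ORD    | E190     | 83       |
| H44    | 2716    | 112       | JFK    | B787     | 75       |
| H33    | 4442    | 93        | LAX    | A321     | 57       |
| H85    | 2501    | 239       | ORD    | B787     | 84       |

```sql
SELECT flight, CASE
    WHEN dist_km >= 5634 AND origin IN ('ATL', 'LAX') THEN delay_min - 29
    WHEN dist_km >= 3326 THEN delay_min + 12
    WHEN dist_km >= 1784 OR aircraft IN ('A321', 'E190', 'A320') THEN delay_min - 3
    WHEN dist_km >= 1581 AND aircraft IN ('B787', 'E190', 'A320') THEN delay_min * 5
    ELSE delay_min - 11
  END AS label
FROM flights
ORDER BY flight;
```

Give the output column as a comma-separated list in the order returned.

93, 78, 50, 105, 71, 162, 169, 14, 109, 27, 236, 230, 227

flight=H15: dist_km >= 3326 → 93
flight=H25: dist_km >= 1784 OR aircraft IN ('A321', 'E190', 'A320') → 78
flight=H27: dist_km >= 1784 OR aircraft IN ('A321', 'E190', 'A320') → 50
flight=H33: dist_km >= 3326 → 105
flight=H35: dist_km >= 1784 OR aircraft IN ('A321', 'E190', 'A320') → 71
flight=H36: dist_km >= 3326 → 162
flight=H38: dist_km >= 3326 → 169
flight=H40: dist_km >= 1784 OR aircraft IN ('A321', 'E190', 'A320') → 14
flight=H44: dist_km >= 1784 OR aircraft IN ('A321', 'E190', 'A320') → 109
flight=H46: dist_km >= 3326 → 27
flight=H85: dist_km >= 1784 OR aircraft IN ('A321', 'E190', 'A320') → 236
flight=H93: dist_km >= 1784 OR aircraft IN ('A321', 'E190', 'A320') → 230
flight=H98: dist_km >= 1784 OR aircraft IN ('A321', 'E190', 'A320') → 227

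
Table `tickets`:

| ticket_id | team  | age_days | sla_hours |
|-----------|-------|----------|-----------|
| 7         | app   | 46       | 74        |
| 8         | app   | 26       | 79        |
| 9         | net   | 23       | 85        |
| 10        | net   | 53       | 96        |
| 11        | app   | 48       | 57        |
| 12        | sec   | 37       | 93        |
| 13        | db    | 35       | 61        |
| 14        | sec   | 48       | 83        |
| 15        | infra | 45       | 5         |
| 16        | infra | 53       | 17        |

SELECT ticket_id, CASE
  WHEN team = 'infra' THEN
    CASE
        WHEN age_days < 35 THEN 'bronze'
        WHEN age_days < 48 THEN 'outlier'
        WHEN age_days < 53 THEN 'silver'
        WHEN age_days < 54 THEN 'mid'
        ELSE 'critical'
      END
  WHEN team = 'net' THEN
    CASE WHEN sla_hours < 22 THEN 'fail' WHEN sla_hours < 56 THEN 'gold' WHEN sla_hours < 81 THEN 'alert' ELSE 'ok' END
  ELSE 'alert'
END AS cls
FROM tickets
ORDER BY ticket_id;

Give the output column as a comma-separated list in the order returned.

ticket_id=7: team='app' → outer ELSE → alert
ticket_id=8: team='app' → outer ELSE → alert
ticket_id=9: team='net' → inner[ELSE] → ok
ticket_id=10: team='net' → inner[ELSE] → ok
ticket_id=11: team='app' → outer ELSE → alert
ticket_id=12: team='sec' → outer ELSE → alert
ticket_id=13: team='db' → outer ELSE → alert
ticket_id=14: team='sec' → outer ELSE → alert
ticket_id=15: team='infra' → inner[age_days < 48] → outlier
ticket_id=16: team='infra' → inner[age_days < 54] → mid

alert, alert, ok, ok, alert, alert, alert, alert, outlier, mid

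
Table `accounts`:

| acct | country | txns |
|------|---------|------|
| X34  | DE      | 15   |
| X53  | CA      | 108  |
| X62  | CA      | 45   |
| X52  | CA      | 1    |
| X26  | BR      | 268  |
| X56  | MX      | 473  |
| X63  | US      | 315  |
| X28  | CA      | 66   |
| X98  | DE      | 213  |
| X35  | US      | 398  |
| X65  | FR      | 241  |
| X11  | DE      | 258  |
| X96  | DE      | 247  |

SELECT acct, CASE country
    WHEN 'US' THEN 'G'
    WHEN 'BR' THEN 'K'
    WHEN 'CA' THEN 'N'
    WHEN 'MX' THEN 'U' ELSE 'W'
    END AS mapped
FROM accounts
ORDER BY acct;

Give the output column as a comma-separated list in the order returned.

acct=X11: ELSE → W
acct=X26: country='BR' → K
acct=X28: country='CA' → N
acct=X34: ELSE → W
acct=X35: country='US' → G
acct=X52: country='CA' → N
acct=X53: country='CA' → N
acct=X56: country='MX' → U
acct=X62: country='CA' → N
acct=X63: country='US' → G
acct=X65: ELSE → W
acct=X96: ELSE → W
acct=X98: ELSE → W

W, K, N, W, G, N, N, U, N, G, W, W, W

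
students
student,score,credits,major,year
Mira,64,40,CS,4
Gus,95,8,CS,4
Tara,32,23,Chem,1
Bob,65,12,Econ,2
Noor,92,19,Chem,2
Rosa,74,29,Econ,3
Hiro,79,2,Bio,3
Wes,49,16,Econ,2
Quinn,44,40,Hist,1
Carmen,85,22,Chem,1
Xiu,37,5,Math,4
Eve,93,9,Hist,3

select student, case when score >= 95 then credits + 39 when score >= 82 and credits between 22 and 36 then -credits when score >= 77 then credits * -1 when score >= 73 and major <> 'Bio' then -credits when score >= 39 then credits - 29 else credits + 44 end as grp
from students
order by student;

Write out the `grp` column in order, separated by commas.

-17, -22, -9, 47, -2, 11, -19, 11, -29, 67, -13, 49

student=Bob: score >= 39 → -17
student=Carmen: score >= 82 and credits between 22 and 36 → -22
student=Eve: score >= 77 → -9
student=Gus: score >= 95 → 47
student=Hiro: score >= 77 → -2
student=Mira: score >= 39 → 11
student=Noor: score >= 77 → -19
student=Quinn: score >= 39 → 11
student=Rosa: score >= 73 and major <> 'Bio' → -29
student=Tara: ELSE → 67
student=Wes: score >= 39 → -13
student=Xiu: ELSE → 49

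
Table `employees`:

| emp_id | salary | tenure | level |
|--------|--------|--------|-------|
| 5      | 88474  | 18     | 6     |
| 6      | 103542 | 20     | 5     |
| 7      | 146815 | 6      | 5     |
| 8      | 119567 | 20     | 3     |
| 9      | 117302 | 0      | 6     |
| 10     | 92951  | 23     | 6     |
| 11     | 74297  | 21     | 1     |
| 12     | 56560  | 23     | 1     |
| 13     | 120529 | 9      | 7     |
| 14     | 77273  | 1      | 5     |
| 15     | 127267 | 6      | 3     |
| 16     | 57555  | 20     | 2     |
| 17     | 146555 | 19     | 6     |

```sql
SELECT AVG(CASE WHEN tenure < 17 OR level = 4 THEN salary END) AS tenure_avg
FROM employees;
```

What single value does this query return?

emp_id=5: ✗
emp_id=6: ✗
emp_id=7: ✓ → 146815
emp_id=8: ✗
emp_id=9: ✓ → 117302
emp_id=10: ✗
emp_id=11: ✗
emp_id=12: ✗
emp_id=13: ✓ → 120529
emp_id=14: ✓ → 77273
emp_id=15: ✓ → 127267
emp_id=16: ✗
emp_id=17: ✗
tenure_avg = (146815 + 117302 + 120529 + 77273 + 127267) / 5 = 117837.2

117837.2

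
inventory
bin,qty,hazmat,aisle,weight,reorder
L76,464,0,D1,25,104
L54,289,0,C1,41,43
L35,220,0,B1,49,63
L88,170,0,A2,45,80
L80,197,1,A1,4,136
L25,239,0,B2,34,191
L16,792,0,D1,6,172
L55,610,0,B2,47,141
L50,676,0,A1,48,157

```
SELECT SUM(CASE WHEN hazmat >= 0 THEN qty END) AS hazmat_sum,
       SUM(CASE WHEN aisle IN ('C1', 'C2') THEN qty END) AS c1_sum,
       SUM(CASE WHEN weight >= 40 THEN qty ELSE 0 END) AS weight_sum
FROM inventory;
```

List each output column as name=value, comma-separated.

hazmat_sum=3657, c1_sum=289, weight_sum=1965

[hazmat_sum: hazmat >= 0]
bin=L76: ✓ → 464
bin=L54: ✓ → 289
bin=L35: ✓ → 220
bin=L88: ✓ → 170
bin=L80: ✓ → 197
bin=L25: ✓ → 239
bin=L16: ✓ → 792
bin=L55: ✓ → 610
bin=L50: ✓ → 676
hazmat_sum = 464 + 289 + 220 + 170 + 197 + 239 + 792 + 610 + 676 = 3657
—
[c1_sum: aisle IN ('C1', 'C2')]
bin=L76: ✗
bin=L54: ✓ → 289
bin=L35: ✗
bin=L88: ✗
bin=L80: ✗
bin=L25: ✗
bin=L16: ✗
bin=L55: ✗
bin=L50: ✗
c1_sum = 289
—
[weight_sum: weight >= 40]
bin=L76: ✗
bin=L54: ✓ → 289
bin=L35: ✓ → 220
bin=L88: ✓ → 170
bin=L80: ✗
bin=L25: ✗
bin=L16: ✗
bin=L55: ✓ → 610
bin=L50: ✓ → 676
weight_sum = 289 + 220 + 170 + 610 + 676 = 1965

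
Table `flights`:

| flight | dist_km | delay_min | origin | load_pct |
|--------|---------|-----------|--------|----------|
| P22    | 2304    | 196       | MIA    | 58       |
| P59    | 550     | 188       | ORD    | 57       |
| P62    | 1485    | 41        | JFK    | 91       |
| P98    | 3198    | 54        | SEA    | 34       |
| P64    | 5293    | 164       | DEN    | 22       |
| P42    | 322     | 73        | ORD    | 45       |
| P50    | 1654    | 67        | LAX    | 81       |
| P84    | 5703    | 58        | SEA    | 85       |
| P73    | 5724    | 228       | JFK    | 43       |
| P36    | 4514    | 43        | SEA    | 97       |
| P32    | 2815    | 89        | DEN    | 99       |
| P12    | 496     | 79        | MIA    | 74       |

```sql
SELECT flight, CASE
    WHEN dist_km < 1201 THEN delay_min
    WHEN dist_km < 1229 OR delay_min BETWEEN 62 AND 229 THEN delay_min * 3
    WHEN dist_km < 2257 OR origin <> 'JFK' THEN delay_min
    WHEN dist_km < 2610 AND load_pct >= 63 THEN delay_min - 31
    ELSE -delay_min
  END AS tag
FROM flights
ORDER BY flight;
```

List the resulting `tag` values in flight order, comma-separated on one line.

flight=P12: dist_km < 1201 → 79
flight=P22: dist_km < 1229 OR delay_min BETWEEN 62 AND 229 → 588
flight=P32: dist_km < 1229 OR delay_min BETWEEN 62 AND 229 → 267
flight=P36: dist_km < 2257 OR origin <> 'JFK' → 43
flight=P42: dist_km < 1201 → 73
flight=P50: dist_km < 1229 OR delay_min BETWEEN 62 AND 229 → 201
flight=P59: dist_km < 1201 → 188
flight=P62: dist_km < 2257 OR origin <> 'JFK' → 41
flight=P64: dist_km < 1229 OR delay_min BETWEEN 62 AND 229 → 492
flight=P73: dist_km < 1229 OR delay_min BETWEEN 62 AND 229 → 684
flight=P84: dist_km < 2257 OR origin <> 'JFK' → 58
flight=P98: dist_km < 2257 OR origin <> 'JFK' → 54

79, 588, 267, 43, 73, 201, 188, 41, 492, 684, 58, 54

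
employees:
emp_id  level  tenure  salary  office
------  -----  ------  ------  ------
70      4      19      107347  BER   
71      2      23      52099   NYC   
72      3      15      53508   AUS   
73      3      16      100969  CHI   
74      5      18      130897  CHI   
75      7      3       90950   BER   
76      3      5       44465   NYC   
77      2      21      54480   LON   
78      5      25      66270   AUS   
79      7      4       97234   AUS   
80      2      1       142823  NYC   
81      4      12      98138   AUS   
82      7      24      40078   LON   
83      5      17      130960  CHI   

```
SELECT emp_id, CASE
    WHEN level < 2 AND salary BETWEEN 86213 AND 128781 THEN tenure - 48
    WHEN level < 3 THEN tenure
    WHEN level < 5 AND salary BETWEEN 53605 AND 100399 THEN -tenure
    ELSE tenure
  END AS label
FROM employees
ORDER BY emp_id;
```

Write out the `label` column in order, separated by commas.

emp_id=70: ELSE → 19
emp_id=71: level < 3 → 23
emp_id=72: ELSE → 15
emp_id=73: ELSE → 16
emp_id=74: ELSE → 18
emp_id=75: ELSE → 3
emp_id=76: ELSE → 5
emp_id=77: level < 3 → 21
emp_id=78: ELSE → 25
emp_id=79: ELSE → 4
emp_id=80: level < 3 → 1
emp_id=81: level < 5 AND salary BETWEEN 53605 AND 100399 → -12
emp_id=82: ELSE → 24
emp_id=83: ELSE → 17

19, 23, 15, 16, 18, 3, 5, 21, 25, 4, 1, -12, 24, 17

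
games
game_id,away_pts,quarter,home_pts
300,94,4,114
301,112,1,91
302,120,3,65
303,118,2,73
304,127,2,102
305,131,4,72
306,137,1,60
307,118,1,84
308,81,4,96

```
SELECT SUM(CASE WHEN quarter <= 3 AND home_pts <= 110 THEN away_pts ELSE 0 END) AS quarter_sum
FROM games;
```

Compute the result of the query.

game_id=300: ✗
game_id=301: ✓ → 112
game_id=302: ✓ → 120
game_id=303: ✓ → 118
game_id=304: ✓ → 127
game_id=305: ✗
game_id=306: ✓ → 137
game_id=307: ✓ → 118
game_id=308: ✗
quarter_sum = 112 + 120 + 118 + 127 + 137 + 118 = 732

732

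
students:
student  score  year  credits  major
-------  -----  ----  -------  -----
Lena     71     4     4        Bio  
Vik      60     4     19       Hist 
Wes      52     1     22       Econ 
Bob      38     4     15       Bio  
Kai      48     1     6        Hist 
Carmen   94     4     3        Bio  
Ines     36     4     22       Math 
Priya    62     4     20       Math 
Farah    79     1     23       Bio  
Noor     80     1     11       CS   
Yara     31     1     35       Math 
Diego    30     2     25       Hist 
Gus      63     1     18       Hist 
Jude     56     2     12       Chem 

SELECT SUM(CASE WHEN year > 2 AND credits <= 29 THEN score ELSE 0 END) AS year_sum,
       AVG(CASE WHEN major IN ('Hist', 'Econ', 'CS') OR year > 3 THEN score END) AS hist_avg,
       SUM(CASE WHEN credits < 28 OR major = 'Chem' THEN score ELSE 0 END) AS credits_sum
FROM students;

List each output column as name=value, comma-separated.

[year_sum: year > 2 AND credits <= 29]
student=Lena: ✓ → 71
student=Vik: ✓ → 60
student=Wes: ✗
student=Bob: ✓ → 38
student=Kai: ✗
student=Carmen: ✓ → 94
student=Ines: ✓ → 36
student=Priya: ✓ → 62
student=Farah: ✗
student=Noor: ✗
student=Yara: ✗
student=Diego: ✗
student=Gus: ✗
student=Jude: ✗
year_sum = 71 + 60 + 38 + 94 + 36 + 62 = 361
—
[hist_avg: major IN ('Hist', 'Econ', 'CS') OR year > 3]
student=Lena: ✓ → 71
student=Vik: ✓ → 60
student=Wes: ✓ → 52
student=Bob: ✓ → 38
student=Kai: ✓ → 48
student=Carmen: ✓ → 94
student=Ines: ✓ → 36
student=Priya: ✓ → 62
student=Farah: ✗
student=Noor: ✓ → 80
student=Yara: ✗
student=Diego: ✓ → 30
student=Gus: ✓ → 63
student=Jude: ✗
hist_avg = (71 + 60 + 52 + 38 + 48 + 94 + 36 + 62 + 80 + 30 + 63) / 11 = 57.6363636364
—
[credits_sum: credits < 28 OR major = 'Chem']
student=Lena: ✓ → 71
student=Vik: ✓ → 60
student=Wes: ✓ → 52
student=Bob: ✓ → 38
student=Kai: ✓ → 48
student=Carmen: ✓ → 94
student=Ines: ✓ → 36
student=Priya: ✓ → 62
student=Farah: ✓ → 79
student=Noor: ✓ → 80
student=Yara: ✗
student=Diego: ✓ → 30
student=Gus: ✓ → 63
student=Jude: ✓ → 56
credits_sum = 71 + 60 + 52 + 38 + 48 + 94 + 36 + 62 + 79 + 80 + 30 + 63 + 56 = 769

year_sum=361, hist_avg=57.6363636364, credits_sum=769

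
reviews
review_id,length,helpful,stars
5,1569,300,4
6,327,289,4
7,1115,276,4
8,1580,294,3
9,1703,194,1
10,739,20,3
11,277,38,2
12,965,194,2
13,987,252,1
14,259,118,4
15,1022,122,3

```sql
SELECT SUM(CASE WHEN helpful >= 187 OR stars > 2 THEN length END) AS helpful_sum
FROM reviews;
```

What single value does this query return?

10266

review_id=5: ✓ → 1569
review_id=6: ✓ → 327
review_id=7: ✓ → 1115
review_id=8: ✓ → 1580
review_id=9: ✓ → 1703
review_id=10: ✓ → 739
review_id=11: ✗
review_id=12: ✓ → 965
review_id=13: ✓ → 987
review_id=14: ✓ → 259
review_id=15: ✓ → 1022
helpful_sum = 1569 + 327 + 1115 + 1580 + 1703 + 739 + 965 + 987 + 259 + 1022 = 10266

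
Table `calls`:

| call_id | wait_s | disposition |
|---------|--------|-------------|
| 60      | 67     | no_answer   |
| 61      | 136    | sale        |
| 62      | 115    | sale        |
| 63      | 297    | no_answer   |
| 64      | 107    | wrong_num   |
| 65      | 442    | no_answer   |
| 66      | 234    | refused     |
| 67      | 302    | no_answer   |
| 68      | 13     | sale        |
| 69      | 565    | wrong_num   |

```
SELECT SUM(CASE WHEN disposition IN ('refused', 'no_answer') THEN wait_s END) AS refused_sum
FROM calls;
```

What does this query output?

1342

call_id=60: ✓ → 67
call_id=61: ✗
call_id=62: ✗
call_id=63: ✓ → 297
call_id=64: ✗
call_id=65: ✓ → 442
call_id=66: ✓ → 234
call_id=67: ✓ → 302
call_id=68: ✗
call_id=69: ✗
refused_sum = 67 + 297 + 442 + 234 + 302 = 1342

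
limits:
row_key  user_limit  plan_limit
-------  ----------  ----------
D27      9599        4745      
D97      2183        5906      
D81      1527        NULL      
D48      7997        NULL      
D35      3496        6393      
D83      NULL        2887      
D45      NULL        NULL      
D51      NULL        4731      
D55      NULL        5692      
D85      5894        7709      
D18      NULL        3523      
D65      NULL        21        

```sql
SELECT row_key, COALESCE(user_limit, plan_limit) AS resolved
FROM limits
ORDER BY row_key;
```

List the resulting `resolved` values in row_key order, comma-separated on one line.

3523, 9599, 3496, NULL, 7997, 4731, 5692, 21, 1527, 2887, 5894, 2183

row_key=D18: user_limit=NULL, plan_limit=3523 → 3523
row_key=D27: user_limit=9599 → 9599
row_key=D35: user_limit=3496 → 3496
row_key=D45: user_limit=NULL, plan_limit=NULL (all NULL) → NULL
row_key=D48: user_limit=7997 → 7997
row_key=D51: user_limit=NULL, plan_limit=4731 → 4731
row_key=D55: user_limit=NULL, plan_limit=5692 → 5692
row_key=D65: user_limit=NULL, plan_limit=21 → 21
row_key=D81: user_limit=1527 → 1527
row_key=D83: user_limit=NULL, plan_limit=2887 → 2887
row_key=D85: user_limit=5894 → 5894
row_key=D97: user_limit=2183 → 2183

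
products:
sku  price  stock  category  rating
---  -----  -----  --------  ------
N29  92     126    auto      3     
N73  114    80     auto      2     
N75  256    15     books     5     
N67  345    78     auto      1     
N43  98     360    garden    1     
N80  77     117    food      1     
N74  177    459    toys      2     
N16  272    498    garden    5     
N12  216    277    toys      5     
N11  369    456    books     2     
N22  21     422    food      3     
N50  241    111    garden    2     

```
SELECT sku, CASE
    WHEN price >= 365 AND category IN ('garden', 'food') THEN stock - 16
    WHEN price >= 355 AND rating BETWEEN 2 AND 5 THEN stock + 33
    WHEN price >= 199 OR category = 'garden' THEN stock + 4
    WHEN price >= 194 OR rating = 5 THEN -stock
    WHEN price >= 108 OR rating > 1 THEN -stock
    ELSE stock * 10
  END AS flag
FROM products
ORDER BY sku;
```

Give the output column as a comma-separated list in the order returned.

sku=N11: price >= 355 AND rating BETWEEN 2 AND 5 → 489
sku=N12: price >= 199 OR category = 'garden' → 281
sku=N16: price >= 199 OR category = 'garden' → 502
sku=N22: price >= 108 OR rating > 1 → -422
sku=N29: price >= 108 OR rating > 1 → -126
sku=N43: price >= 199 OR category = 'garden' → 364
sku=N50: price >= 199 OR category = 'garden' → 115
sku=N67: price >= 199 OR category = 'garden' → 82
sku=N73: price >= 108 OR rating > 1 → -80
sku=N74: price >= 108 OR rating > 1 → -459
sku=N75: price >= 199 OR category = 'garden' → 19
sku=N80: ELSE → 1170

489, 281, 502, -422, -126, 364, 115, 82, -80, -459, 19, 1170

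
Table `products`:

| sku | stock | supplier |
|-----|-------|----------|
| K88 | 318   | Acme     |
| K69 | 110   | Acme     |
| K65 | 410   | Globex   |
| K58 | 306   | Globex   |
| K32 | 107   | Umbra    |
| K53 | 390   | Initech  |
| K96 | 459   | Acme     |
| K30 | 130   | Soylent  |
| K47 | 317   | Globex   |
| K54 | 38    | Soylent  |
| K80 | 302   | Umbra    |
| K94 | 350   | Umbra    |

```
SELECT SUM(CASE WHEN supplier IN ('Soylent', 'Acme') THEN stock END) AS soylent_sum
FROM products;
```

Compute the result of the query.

1055

sku=K88: ✓ → 318
sku=K69: ✓ → 110
sku=K65: ✗
sku=K58: ✗
sku=K32: ✗
sku=K53: ✗
sku=K96: ✓ → 459
sku=K30: ✓ → 130
sku=K47: ✗
sku=K54: ✓ → 38
sku=K80: ✗
sku=K94: ✗
soylent_sum = 318 + 110 + 459 + 130 + 38 = 1055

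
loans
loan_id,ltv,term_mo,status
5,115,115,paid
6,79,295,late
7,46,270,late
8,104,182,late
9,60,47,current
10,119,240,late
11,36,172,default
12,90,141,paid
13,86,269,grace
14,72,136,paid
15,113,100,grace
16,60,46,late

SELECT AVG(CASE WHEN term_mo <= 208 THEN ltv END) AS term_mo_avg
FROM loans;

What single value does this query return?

81.25

loan_id=5: ✓ → 115
loan_id=6: ✗
loan_id=7: ✗
loan_id=8: ✓ → 104
loan_id=9: ✓ → 60
loan_id=10: ✗
loan_id=11: ✓ → 36
loan_id=12: ✓ → 90
loan_id=13: ✗
loan_id=14: ✓ → 72
loan_id=15: ✓ → 113
loan_id=16: ✓ → 60
term_mo_avg = (115 + 104 + 60 + 36 + 90 + 72 + 113 + 60) / 8 = 81.25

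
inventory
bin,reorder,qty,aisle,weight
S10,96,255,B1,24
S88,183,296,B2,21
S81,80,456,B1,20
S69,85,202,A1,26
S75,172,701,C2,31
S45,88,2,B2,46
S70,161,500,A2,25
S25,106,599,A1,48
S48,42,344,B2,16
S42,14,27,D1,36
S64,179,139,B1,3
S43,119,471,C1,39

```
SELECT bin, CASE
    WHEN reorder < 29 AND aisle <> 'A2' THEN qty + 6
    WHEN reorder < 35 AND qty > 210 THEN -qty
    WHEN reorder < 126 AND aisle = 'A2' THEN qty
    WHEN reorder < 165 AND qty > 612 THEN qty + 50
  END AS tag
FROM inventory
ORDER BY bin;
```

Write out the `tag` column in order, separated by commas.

bin=S10: (no match → NULL) → NULL
bin=S25: (no match → NULL) → NULL
bin=S42: reorder < 29 AND aisle <> 'A2' → 33
bin=S43: (no match → NULL) → NULL
bin=S45: (no match → NULL) → NULL
bin=S48: (no match → NULL) → NULL
bin=S64: (no match → NULL) → NULL
bin=S69: (no match → NULL) → NULL
bin=S70: (no match → NULL) → NULL
bin=S75: (no match → NULL) → NULL
bin=S81: (no match → NULL) → NULL
bin=S88: (no match → NULL) → NULL

NULL, NULL, 33, NULL, NULL, NULL, NULL, NULL, NULL, NULL, NULL, NULL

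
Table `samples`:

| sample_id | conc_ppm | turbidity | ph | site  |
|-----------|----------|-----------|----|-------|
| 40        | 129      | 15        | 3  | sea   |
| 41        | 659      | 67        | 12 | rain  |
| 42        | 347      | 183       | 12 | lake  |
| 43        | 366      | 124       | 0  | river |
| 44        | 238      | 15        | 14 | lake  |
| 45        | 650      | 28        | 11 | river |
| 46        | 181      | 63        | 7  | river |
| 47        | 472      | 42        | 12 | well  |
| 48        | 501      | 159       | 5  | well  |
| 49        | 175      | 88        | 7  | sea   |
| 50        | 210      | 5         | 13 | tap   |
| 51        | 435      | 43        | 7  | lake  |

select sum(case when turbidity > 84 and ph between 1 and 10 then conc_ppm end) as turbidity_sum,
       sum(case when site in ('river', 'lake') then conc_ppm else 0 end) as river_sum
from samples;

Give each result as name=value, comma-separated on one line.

[turbidity_sum: turbidity > 84 and ph between 1 and 10]
sample_id=40: ✗
sample_id=41: ✗
sample_id=42: ✗
sample_id=43: ✗
sample_id=44: ✗
sample_id=45: ✗
sample_id=46: ✗
sample_id=47: ✗
sample_id=48: ✓ → 501
sample_id=49: ✓ → 175
sample_id=50: ✗
sample_id=51: ✗
turbidity_sum = 501 + 175 = 676
—
[river_sum: site in ('river', 'lake')]
sample_id=40: ✗
sample_id=41: ✗
sample_id=42: ✓ → 347
sample_id=43: ✓ → 366
sample_id=44: ✓ → 238
sample_id=45: ✓ → 650
sample_id=46: ✓ → 181
sample_id=47: ✗
sample_id=48: ✗
sample_id=49: ✗
sample_id=50: ✗
sample_id=51: ✓ → 435
river_sum = 347 + 366 + 238 + 650 + 181 + 435 = 2217

turbidity_sum=676, river_sum=2217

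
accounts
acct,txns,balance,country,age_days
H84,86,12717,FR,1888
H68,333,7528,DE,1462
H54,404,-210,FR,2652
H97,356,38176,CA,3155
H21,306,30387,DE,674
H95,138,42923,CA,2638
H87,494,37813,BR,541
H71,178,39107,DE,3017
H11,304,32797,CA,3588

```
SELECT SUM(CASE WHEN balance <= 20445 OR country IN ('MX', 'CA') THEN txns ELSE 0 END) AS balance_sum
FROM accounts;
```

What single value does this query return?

acct=H84: ✓ → 86
acct=H68: ✓ → 333
acct=H54: ✓ → 404
acct=H97: ✓ → 356
acct=H21: ✗
acct=H95: ✓ → 138
acct=H87: ✗
acct=H71: ✗
acct=H11: ✓ → 304
balance_sum = 86 + 333 + 404 + 356 + 138 + 304 = 1621

1621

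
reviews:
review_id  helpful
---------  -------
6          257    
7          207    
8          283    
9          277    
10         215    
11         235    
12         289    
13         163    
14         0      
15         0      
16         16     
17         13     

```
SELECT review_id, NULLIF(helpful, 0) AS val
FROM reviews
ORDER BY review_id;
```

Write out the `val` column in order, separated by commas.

review_id=6: helpful=257 vs 0: differ → 257
review_id=7: helpful=207 vs 0: differ → 207
review_id=8: helpful=283 vs 0: differ → 283
review_id=9: helpful=277 vs 0: differ → 277
review_id=10: helpful=215 vs 0: differ → 215
review_id=11: helpful=235 vs 0: differ → 235
review_id=12: helpful=289 vs 0: differ → 289
review_id=13: helpful=163 vs 0: differ → 163
review_id=14: helpful=0 vs 0: equal → NULL
review_id=15: helpful=0 vs 0: equal → NULL
review_id=16: helpful=16 vs 0: differ → 16
review_id=17: helpful=13 vs 0: differ → 13

257, 207, 283, 277, 215, 235, 289, 163, NULL, NULL, 16, 13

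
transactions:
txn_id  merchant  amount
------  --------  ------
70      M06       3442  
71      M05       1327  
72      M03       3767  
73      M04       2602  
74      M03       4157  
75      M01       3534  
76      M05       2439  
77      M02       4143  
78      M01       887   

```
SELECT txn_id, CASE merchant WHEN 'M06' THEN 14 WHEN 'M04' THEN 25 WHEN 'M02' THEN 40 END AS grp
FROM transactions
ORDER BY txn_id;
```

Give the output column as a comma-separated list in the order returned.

14, NULL, NULL, 25, NULL, NULL, NULL, 40, NULL

txn_id=70: merchant='M06' → 14
txn_id=71: (no match → NULL) → NULL
txn_id=72: (no match → NULL) → NULL
txn_id=73: merchant='M04' → 25
txn_id=74: (no match → NULL) → NULL
txn_id=75: (no match → NULL) → NULL
txn_id=76: (no match → NULL) → NULL
txn_id=77: merchant='M02' → 40
txn_id=78: (no match → NULL) → NULL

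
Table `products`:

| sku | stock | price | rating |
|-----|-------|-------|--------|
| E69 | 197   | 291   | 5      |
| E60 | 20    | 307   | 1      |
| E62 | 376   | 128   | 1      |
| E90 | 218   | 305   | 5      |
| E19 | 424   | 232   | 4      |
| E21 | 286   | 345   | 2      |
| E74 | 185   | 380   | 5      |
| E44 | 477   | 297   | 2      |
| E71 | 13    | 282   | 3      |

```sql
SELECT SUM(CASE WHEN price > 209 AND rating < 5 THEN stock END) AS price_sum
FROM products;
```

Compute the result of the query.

sku=E69: ✗
sku=E60: ✓ → 20
sku=E62: ✗
sku=E90: ✗
sku=E19: ✓ → 424
sku=E21: ✓ → 286
sku=E74: ✗
sku=E44: ✓ → 477
sku=E71: ✓ → 13
price_sum = 20 + 424 + 286 + 477 + 13 = 1220

1220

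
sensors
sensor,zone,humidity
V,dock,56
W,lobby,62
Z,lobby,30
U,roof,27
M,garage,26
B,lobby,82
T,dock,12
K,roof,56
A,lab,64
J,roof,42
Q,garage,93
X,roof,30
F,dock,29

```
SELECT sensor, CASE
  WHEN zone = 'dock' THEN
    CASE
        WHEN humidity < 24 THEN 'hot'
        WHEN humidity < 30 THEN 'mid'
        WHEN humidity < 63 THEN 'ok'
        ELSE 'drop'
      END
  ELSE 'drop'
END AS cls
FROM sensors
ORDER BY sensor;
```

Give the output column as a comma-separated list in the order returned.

drop, drop, mid, drop, drop, drop, drop, hot, drop, ok, drop, drop, drop

sensor=A: zone='lab' → outer ELSE → drop
sensor=B: zone='lobby' → outer ELSE → drop
sensor=F: zone='dock' → inner[humidity < 30] → mid
sensor=J: zone='roof' → outer ELSE → drop
sensor=K: zone='roof' → outer ELSE → drop
sensor=M: zone='garage' → outer ELSE → drop
sensor=Q: zone='garage' → outer ELSE → drop
sensor=T: zone='dock' → inner[humidity < 24] → hot
sensor=U: zone='roof' → outer ELSE → drop
sensor=V: zone='dock' → inner[humidity < 63] → ok
sensor=W: zone='lobby' → outer ELSE → drop
sensor=X: zone='roof' → outer ELSE → drop
sensor=Z: zone='lobby' → outer ELSE → drop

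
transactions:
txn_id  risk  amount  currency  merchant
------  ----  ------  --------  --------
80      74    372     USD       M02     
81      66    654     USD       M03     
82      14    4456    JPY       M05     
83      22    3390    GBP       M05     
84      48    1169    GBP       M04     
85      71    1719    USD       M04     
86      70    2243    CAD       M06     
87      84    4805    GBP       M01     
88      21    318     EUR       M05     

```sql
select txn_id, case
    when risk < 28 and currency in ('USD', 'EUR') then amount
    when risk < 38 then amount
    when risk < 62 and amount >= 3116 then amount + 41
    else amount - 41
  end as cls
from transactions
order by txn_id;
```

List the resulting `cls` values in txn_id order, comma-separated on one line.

txn_id=80: ELSE → 331
txn_id=81: ELSE → 613
txn_id=82: risk < 38 → 4456
txn_id=83: risk < 38 → 3390
txn_id=84: ELSE → 1128
txn_id=85: ELSE → 1678
txn_id=86: ELSE → 2202
txn_id=87: ELSE → 4764
txn_id=88: risk < 28 and currency in ('USD', 'EUR') → 318

331, 613, 4456, 3390, 1128, 1678, 2202, 4764, 318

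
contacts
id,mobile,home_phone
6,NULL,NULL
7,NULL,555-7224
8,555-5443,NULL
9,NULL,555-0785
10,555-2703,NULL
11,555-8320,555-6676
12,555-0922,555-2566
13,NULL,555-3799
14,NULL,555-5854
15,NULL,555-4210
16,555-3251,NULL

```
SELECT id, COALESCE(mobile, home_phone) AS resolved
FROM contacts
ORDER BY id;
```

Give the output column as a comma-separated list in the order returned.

NULL, 555-7224, 555-5443, 555-0785, 555-2703, 555-8320, 555-0922, 555-3799, 555-5854, 555-4210, 555-3251

id=6: mobile=NULL, home_phone=NULL (all NULL) → NULL
id=7: mobile=NULL, home_phone=555-7224 → 555-7224
id=8: mobile=555-5443 → 555-5443
id=9: mobile=NULL, home_phone=555-0785 → 555-0785
id=10: mobile=555-2703 → 555-2703
id=11: mobile=555-8320 → 555-8320
id=12: mobile=555-0922 → 555-0922
id=13: mobile=NULL, home_phone=555-3799 → 555-3799
id=14: mobile=NULL, home_phone=555-5854 → 555-5854
id=15: mobile=NULL, home_phone=555-4210 → 555-4210
id=16: mobile=555-3251 → 555-3251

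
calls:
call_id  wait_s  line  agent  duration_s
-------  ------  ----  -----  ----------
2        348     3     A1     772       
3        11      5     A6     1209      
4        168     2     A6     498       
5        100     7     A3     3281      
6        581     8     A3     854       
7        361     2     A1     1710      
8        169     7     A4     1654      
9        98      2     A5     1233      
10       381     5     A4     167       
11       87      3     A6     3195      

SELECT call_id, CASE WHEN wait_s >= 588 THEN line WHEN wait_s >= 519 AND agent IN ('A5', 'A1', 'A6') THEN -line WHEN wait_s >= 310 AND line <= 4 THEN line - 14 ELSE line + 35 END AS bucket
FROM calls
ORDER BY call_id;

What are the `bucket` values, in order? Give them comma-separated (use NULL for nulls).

call_id=2: wait_s >= 310 AND line <= 4 → -11
call_id=3: ELSE → 40
call_id=4: ELSE → 37
call_id=5: ELSE → 42
call_id=6: ELSE → 43
call_id=7: wait_s >= 310 AND line <= 4 → -12
call_id=8: ELSE → 42
call_id=9: ELSE → 37
call_id=10: ELSE → 40
call_id=11: ELSE → 38

-11, 40, 37, 42, 43, -12, 42, 37, 40, 38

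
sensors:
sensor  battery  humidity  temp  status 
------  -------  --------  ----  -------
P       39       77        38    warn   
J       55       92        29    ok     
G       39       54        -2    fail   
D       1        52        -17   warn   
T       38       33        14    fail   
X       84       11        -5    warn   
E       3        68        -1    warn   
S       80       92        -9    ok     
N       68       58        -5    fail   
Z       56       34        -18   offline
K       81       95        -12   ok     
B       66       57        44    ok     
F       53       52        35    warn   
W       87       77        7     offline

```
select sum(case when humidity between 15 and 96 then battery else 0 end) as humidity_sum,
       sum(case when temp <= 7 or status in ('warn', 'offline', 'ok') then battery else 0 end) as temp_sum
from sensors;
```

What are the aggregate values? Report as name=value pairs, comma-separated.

[humidity_sum: humidity between 15 and 96]
sensor=P: ✓ → 39
sensor=J: ✓ → 55
sensor=G: ✓ → 39
sensor=D: ✓ → 1
sensor=T: ✓ → 38
sensor=X: ✗
sensor=E: ✓ → 3
sensor=S: ✓ → 80
sensor=N: ✓ → 68
sensor=Z: ✓ → 56
sensor=K: ✓ → 81
sensor=B: ✓ → 66
sensor=F: ✓ → 53
sensor=W: ✓ → 87
humidity_sum = 39 + 55 + 39 + 1 + 38 + 3 + 80 + 68 + 56 + 81 + 66 + 53 + 87 = 666
—
[temp_sum: temp <= 7 or status in ('warn', 'offline', 'ok')]
sensor=P: ✓ → 39
sensor=J: ✓ → 55
sensor=G: ✓ → 39
sensor=D: ✓ → 1
sensor=T: ✗
sensor=X: ✓ → 84
sensor=E: ✓ → 3
sensor=S: ✓ → 80
sensor=N: ✓ → 68
sensor=Z: ✓ → 56
sensor=K: ✓ → 81
sensor=B: ✓ → 66
sensor=F: ✓ → 53
sensor=W: ✓ → 87
temp_sum = 39 + 55 + 39 + 1 + 84 + 3 + 80 + 68 + 56 + 81 + 66 + 53 + 87 = 712

humidity_sum=666, temp_sum=712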